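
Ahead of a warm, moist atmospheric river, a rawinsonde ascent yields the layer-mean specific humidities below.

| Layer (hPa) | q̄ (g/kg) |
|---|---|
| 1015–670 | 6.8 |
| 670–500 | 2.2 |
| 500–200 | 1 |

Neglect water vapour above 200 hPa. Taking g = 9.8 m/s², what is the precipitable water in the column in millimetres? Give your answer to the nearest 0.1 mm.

Precipitable water is the column-integrated vapour mass per unit area: PW = (1/g) Σ q̄ Δp, with q in kg/kg and Δp in Pa (1 kg/m² of water = 1 mm).
Layer 1015–670 hPa: Δp = 345 hPa = 34500 Pa, q̄ = 0.0068 kg/kg → 0.0068 × 34500 / 9.8 = 23.94 mm
Layer 670–500 hPa: Δp = 170 hPa = 17000 Pa, q̄ = 0.0022 kg/kg → 0.0022 × 17000 / 9.8 = 3.82 mm
Layer 500–200 hPa: Δp = 300 hPa = 30000 Pa, q̄ = 0.001 kg/kg → 0.001 × 30000 / 9.8 = 3.06 mm
PW = 23.94 + 3.82 + 3.06 = 30.82 ≈ 30.8 mm.

PW ≈ 30.8 mm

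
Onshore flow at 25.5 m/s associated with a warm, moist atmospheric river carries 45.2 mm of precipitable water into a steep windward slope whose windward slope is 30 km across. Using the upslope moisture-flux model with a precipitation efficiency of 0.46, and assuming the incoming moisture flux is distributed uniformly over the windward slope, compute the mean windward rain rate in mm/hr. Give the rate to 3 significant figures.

R ≈ 63.6 mm/hr

Incoming column moisture flux per unit ridge length: F = V × PW = 25.5 × 45.2 = 1152.6 mm·m/s.
Spread over the 30 km slope with efficiency ε = 0.46: R = ε·F/W = 0.46 × 1152.6 / 30000 m = 1.767e-02 mm/s.
R = 1.767e-02 × 3600 = 63.6 mm/hr.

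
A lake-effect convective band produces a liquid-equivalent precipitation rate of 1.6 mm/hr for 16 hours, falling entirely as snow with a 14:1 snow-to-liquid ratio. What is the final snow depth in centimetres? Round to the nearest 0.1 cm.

Liquid-equivalent depth = 1.6 × 16 = 25.6 mm.
Snow depth = 25.6 mm × 14 = 358.4 mm = 35.8 cm.

snow depth ≈ 35.8 cm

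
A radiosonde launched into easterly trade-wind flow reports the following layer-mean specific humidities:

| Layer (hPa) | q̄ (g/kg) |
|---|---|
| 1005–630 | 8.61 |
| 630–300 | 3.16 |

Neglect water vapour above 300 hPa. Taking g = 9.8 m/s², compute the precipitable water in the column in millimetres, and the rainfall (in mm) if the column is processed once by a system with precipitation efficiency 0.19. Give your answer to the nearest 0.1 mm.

Precipitable water is the column-integrated vapour mass per unit area: PW = (1/g) Σ q̄ Δp, with q in kg/kg and Δp in Pa (1 kg/m² of water = 1 mm).
Layer 1005–630 hPa: Δp = 375 hPa = 37500 Pa, q̄ = 0.00861 kg/kg → 0.00861 × 37500 / 9.8 = 32.95 mm
Layer 630–300 hPa: Δp = 330 hPa = 33000 Pa, q̄ = 0.00316 kg/kg → 0.00316 × 33000 / 9.8 = 10.64 mm
PW = 32.95 + 10.64 = 43.59 ≈ 43.6 mm.
Rainfall = ε × PW = 0.19 × 43.6 = 8.3 mm.

PW ≈ 43.6 mm; rainfall ≈ 8.3 mm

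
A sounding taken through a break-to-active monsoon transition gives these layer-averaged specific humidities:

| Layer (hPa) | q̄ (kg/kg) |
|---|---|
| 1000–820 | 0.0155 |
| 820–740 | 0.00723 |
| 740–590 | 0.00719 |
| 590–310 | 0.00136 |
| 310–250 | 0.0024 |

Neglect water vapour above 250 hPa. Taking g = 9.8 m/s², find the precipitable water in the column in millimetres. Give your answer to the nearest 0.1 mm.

PW ≈ 50.7 mm

Precipitable water is the column-integrated vapour mass per unit area: PW = (1/g) Σ q̄ Δp, with q in kg/kg and Δp in Pa (1 kg/m² of water = 1 mm).
Layer 1000–820 hPa: Δp = 180 hPa = 18000 Pa, q̄ = 0.0155 kg/kg → 0.0155 × 18000 / 9.8 = 28.47 mm
Layer 820–740 hPa: Δp = 80 hPa = 8000 Pa, q̄ = 0.00723 kg/kg → 0.00723 × 8000 / 9.8 = 5.90 mm
Layer 740–590 hPa: Δp = 150 hPa = 15000 Pa, q̄ = 0.00719 kg/kg → 0.00719 × 15000 / 9.8 = 11.01 mm
Layer 590–310 hPa: Δp = 280 hPa = 28000 Pa, q̄ = 0.00136 kg/kg → 0.00136 × 28000 / 9.8 = 3.89 mm
Layer 310–250 hPa: Δp = 60 hPa = 6000 Pa, q̄ = 0.0024 kg/kg → 0.0024 × 6000 / 9.8 = 1.47 mm
PW = 28.47 + 5.90 + 11.01 + 3.89 + 1.47 = 50.74 ≈ 50.7 mm.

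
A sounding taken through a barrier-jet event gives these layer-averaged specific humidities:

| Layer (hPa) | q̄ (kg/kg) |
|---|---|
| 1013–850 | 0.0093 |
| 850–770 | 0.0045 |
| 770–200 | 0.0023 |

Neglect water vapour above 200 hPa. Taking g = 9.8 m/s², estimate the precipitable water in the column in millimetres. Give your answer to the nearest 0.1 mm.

PW ≈ 32.5 mm

Precipitable water is the column-integrated vapour mass per unit area: PW = (1/g) Σ q̄ Δp, with q in kg/kg and Δp in Pa (1 kg/m² of water = 1 mm).
Layer 1013–850 hPa: Δp = 163 hPa = 16300 Pa, q̄ = 0.0093 kg/kg → 0.0093 × 16300 / 9.8 = 15.47 mm
Layer 850–770 hPa: Δp = 80 hPa = 8000 Pa, q̄ = 0.0045 kg/kg → 0.0045 × 8000 / 9.8 = 3.67 mm
Layer 770–200 hPa: Δp = 570 hPa = 57000 Pa, q̄ = 0.0023 kg/kg → 0.0023 × 57000 / 9.8 = 13.38 mm
PW = 15.47 + 3.67 + 13.38 = 32.52 ≈ 32.5 mm.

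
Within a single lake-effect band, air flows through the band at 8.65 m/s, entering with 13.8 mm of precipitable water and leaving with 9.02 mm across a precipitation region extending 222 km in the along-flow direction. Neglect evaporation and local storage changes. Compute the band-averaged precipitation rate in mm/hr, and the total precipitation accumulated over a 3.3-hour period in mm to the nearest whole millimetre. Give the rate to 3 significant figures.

Column moisture flux per unit crosswind length is F = V × PW.
Inflow: F_in = 8.65 × 13.8 = 119.37 mm·m/s
Outflow: F_out = 8.65 × 9.02 = 78.023 mm·m/s
Steady-state rate R = (F_in − F_out)/L = (119.37 − 78.023) / 222000 m = 1.862e-04 mm/s.
R = 1.862e-04 × 3600 = 0.670 mm/hr.
Over 3.3 h: total = 0.670 × 3.3 = 2.211 ≈ 2 mm.

R ≈ 0.670 mm/hr; total ≈ 2 mm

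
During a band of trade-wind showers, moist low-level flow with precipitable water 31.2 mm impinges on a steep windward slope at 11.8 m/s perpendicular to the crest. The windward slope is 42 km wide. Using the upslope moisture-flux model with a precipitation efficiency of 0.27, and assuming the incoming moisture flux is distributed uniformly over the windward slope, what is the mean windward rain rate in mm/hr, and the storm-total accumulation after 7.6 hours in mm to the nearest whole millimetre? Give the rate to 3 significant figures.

R ≈ 8.52 mm/hr; total ≈ 65 mm

Incoming column moisture flux per unit ridge length: F = V × PW = 11.8 × 31.2 = 368.16 mm·m/s.
Spread over the 42 km slope with efficiency ε = 0.27: R = ε·F/W = 0.27 × 368.16 / 42000 m = 2.367e-03 mm/s.
R = 2.367e-03 × 3600 = 8.52 mm/hr.
Over 7.6 h: total = 8.52 × 7.6 = 64.752 ≈ 65 mm.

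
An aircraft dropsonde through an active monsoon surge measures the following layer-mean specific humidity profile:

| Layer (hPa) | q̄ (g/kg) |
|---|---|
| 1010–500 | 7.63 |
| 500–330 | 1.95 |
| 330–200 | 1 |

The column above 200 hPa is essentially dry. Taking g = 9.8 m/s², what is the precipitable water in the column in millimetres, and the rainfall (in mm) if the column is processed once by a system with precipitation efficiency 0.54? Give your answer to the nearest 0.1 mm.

Precipitable water is the column-integrated vapour mass per unit area: PW = (1/g) Σ q̄ Δp, with q in kg/kg and Δp in Pa (1 kg/m² of water = 1 mm).
Layer 1010–500 hPa: Δp = 510 hPa = 51000 Pa, q̄ = 0.00763 kg/kg → 0.00763 × 51000 / 9.8 = 39.71 mm
Layer 500–330 hPa: Δp = 170 hPa = 17000 Pa, q̄ = 0.00195 kg/kg → 0.00195 × 17000 / 9.8 = 3.38 mm
Layer 330–200 hPa: Δp = 130 hPa = 13000 Pa, q̄ = 0.001 kg/kg → 0.001 × 13000 / 9.8 = 1.33 mm
PW = 39.71 + 3.38 + 1.33 = 44.42 ≈ 44.4 mm.
Rainfall = ε × PW = 0.54 × 44.4 = 24.0 mm.

PW ≈ 44.4 mm; rainfall ≈ 24.0 mm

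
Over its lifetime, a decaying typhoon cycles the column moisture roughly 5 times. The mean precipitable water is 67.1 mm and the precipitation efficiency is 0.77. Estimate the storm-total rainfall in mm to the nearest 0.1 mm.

Each cycle deposits ε × PW = 0.77 × 67.1 = 51.667 mm.
Over 5 cycles: 5 × 51.667 = 258.3 mm.

rainfall ≈ 258.3 mm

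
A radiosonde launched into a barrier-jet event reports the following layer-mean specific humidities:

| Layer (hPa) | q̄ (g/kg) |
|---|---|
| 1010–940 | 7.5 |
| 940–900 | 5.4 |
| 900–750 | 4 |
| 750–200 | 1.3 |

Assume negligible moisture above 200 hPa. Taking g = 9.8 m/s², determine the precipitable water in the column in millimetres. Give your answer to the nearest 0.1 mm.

Precipitable water is the column-integrated vapour mass per unit area: PW = (1/g) Σ q̄ Δp, with q in kg/kg and Δp in Pa (1 kg/m² of water = 1 mm).
Layer 1010–940 hPa: Δp = 70 hPa = 7000 Pa, q̄ = 0.0075 kg/kg → 0.0075 × 7000 / 9.8 = 5.36 mm
Layer 940–900 hPa: Δp = 40 hPa = 4000 Pa, q̄ = 0.0054 kg/kg → 0.0054 × 4000 / 9.8 = 2.20 mm
Layer 900–750 hPa: Δp = 150 hPa = 15000 Pa, q̄ = 0.004 kg/kg → 0.004 × 15000 / 9.8 = 6.12 mm
Layer 750–200 hPa: Δp = 550 hPa = 55000 Pa, q̄ = 0.0013 kg/kg → 0.0013 × 55000 / 9.8 = 7.30 mm
PW = 5.36 + 2.20 + 6.12 + 7.30 = 20.98 ≈ 21.0 mm.

PW ≈ 21.0 mm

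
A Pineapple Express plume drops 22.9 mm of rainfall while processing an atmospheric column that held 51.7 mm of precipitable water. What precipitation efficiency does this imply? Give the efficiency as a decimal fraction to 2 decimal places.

ε = rainfall / PW = 22.9 / 51.7 = 0.44.

ε ≈ 0.44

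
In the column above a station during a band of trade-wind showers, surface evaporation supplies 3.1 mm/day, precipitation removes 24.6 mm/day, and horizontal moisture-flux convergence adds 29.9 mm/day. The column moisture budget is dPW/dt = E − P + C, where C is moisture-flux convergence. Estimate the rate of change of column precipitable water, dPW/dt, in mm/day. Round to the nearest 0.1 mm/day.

dPW/dt = E − P + C = 3.1 − 24.6 + (29.9) = 8.4 mm/day.

dPW/dt ≈ 8.4 mm/day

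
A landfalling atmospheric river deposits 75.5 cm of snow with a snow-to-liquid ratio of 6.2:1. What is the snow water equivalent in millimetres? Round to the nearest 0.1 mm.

SWE = snow depth / ratio = 75.5 cm / 6.2 = 12.177 cm = 121.8 mm.

SWE ≈ 121.8 mm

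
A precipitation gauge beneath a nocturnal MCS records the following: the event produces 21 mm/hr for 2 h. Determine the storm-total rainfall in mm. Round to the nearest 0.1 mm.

total ≈ 42.0 mm

Total = Σ Rᵢ Δtᵢ = 21 × 2
      = 42 = 42.0 mm.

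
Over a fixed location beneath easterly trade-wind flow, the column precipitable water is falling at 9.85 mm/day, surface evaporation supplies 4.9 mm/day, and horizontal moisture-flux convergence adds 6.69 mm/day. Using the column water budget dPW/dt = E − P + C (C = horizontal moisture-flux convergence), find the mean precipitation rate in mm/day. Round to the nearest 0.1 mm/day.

P ≈ 21.4 mm/day

dPW/dt = -9.85 mm/day.
P = E + C − dPW/dt = 4.9 + (6.69) − (-9.85) = 21.4 mm/day.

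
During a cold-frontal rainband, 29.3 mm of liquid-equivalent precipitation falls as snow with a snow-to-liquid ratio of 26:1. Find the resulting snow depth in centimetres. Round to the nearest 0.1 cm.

snow depth ≈ 76.2 cm

Snow depth = liquid × ratio = 29.3 mm × 26 = 761.8 mm = 76.2 cm.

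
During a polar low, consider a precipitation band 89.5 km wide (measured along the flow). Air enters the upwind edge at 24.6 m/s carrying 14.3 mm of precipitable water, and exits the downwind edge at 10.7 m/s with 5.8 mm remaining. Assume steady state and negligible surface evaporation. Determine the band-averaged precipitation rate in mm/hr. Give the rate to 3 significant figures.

R ≈ 11.7 mm/hr

Column moisture flux per unit crosswind length is F = V × PW.
Inflow: F_in = 24.6 × 14.3 = 351.78 mm·m/s
Outflow: F_out = 10.7 × 5.8 = 62.06 mm·m/s
Steady-state rate R = (F_in − F_out)/L = (351.78 − 62.06) / 89500 m = 3.237e-03 mm/s.
R = 3.237e-03 × 3600 = 11.7 mm/hr.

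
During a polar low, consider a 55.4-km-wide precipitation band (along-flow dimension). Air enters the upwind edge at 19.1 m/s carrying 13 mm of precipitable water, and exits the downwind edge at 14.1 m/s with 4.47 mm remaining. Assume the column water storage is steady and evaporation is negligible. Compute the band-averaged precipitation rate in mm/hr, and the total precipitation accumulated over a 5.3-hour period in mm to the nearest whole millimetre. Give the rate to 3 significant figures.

R ≈ 12.0 mm/hr; total ≈ 64 mm

Column moisture flux per unit crosswind length is F = V × PW.
Inflow: F_in = 19.1 × 13 = 248.3 mm·m/s
Outflow: F_out = 14.1 × 4.47 = 63.027 mm·m/s
Steady-state rate R = (F_in − F_out)/L = (248.3 − 63.027) / 55400 m = 3.344e-03 mm/s.
R = 3.344e-03 × 3600 = 12.0 mm/hr.
Over 5.3 h: total = 12.0 × 5.3 = 63.6 ≈ 64 mm.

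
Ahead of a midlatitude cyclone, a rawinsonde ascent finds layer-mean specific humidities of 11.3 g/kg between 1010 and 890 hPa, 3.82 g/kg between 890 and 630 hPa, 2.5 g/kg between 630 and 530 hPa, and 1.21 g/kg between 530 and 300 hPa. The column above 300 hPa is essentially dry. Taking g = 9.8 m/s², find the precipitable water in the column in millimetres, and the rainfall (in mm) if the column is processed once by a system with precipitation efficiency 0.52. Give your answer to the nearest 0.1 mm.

PW ≈ 29.4 mm; rainfall ≈ 15.3 mm

Precipitable water is the column-integrated vapour mass per unit area: PW = (1/g) Σ q̄ Δp, with q in kg/kg and Δp in Pa (1 kg/m² of water = 1 mm).
Layer 1010–890 hPa: Δp = 120 hPa = 12000 Pa, q̄ = 0.0113 kg/kg → 0.0113 × 12000 / 9.8 = 13.84 mm
Layer 890–630 hPa: Δp = 260 hPa = 26000 Pa, q̄ = 0.00382 kg/kg → 0.00382 × 26000 / 9.8 = 10.13 mm
Layer 630–530 hPa: Δp = 100 hPa = 10000 Pa, q̄ = 0.0025 kg/kg → 0.0025 × 10000 / 9.8 = 2.55 mm
Layer 530–300 hPa: Δp = 230 hPa = 23000 Pa, q̄ = 0.00121 kg/kg → 0.00121 × 23000 / 9.8 = 2.84 mm
PW = 13.84 + 10.13 + 2.55 + 2.84 = 29.36 ≈ 29.4 mm.
Rainfall = ε × PW = 0.52 × 29.4 = 15.3 mm.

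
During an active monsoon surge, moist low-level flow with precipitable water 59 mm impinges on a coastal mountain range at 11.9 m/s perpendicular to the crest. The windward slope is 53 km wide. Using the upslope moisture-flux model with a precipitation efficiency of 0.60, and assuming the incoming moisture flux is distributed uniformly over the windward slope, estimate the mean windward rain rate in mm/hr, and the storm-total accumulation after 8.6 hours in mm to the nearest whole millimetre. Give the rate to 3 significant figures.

R ≈ 28.6 mm/hr; total ≈ 246 mm

Incoming column moisture flux per unit ridge length: F = V × PW = 11.9 × 59 = 702.1 mm·m/s.
Spread over the 53 km slope with efficiency ε = 0.60: R = ε·F/W = 0.60 × 702.1 / 53000 m = 7.948e-03 mm/s.
R = 7.948e-03 × 3600 = 28.6 mm/hr.
Over 8.6 h: total = 28.6 × 8.6 = 245.96 ≈ 246 mm.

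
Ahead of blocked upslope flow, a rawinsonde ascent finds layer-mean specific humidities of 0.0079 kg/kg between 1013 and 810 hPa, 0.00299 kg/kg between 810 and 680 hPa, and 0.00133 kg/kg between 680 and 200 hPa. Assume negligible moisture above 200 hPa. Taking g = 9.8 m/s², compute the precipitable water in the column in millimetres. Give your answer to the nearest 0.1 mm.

Precipitable water is the column-integrated vapour mass per unit area: PW = (1/g) Σ q̄ Δp, with q in kg/kg and Δp in Pa (1 kg/m² of water = 1 mm).
Layer 1013–810 hPa: Δp = 203 hPa = 20300 Pa, q̄ = 0.0079 kg/kg → 0.0079 × 20300 / 9.8 = 16.36 mm
Layer 810–680 hPa: Δp = 130 hPa = 13000 Pa, q̄ = 0.00299 kg/kg → 0.00299 × 13000 / 9.8 = 3.97 mm
Layer 680–200 hPa: Δp = 480 hPa = 48000 Pa, q̄ = 0.00133 kg/kg → 0.00133 × 48000 / 9.8 = 6.51 mm
PW = 16.36 + 3.97 + 6.51 = 26.84 ≈ 26.8 mm.

PW ≈ 26.8 mm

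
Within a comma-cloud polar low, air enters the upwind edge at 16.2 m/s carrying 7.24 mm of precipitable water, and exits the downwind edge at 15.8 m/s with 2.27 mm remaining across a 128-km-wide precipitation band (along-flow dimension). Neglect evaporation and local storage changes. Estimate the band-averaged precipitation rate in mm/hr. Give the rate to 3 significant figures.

Column moisture flux per unit crosswind length is F = V × PW.
Inflow: F_in = 16.2 × 7.24 = 117.288 mm·m/s
Outflow: F_out = 15.8 × 2.27 = 35.866 mm·m/s
Steady-state rate R = (F_in − F_out)/L = (117.288 − 35.866) / 128000 m = 6.361e-04 mm/s.
R = 6.361e-04 × 3600 = 2.29 mm/hr.

R ≈ 2.29 mm/hr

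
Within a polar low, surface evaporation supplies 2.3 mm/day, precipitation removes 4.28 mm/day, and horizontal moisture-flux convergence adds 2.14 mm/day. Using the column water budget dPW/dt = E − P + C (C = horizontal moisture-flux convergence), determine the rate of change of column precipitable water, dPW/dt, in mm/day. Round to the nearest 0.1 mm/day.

dPW/dt ≈ 0.2 mm/day

dPW/dt = E − P + C = 2.3 − 4.28 + (2.14) = 0.2 mm/day.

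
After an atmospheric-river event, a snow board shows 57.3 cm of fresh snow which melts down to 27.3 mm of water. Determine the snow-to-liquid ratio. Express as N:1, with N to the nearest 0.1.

ratio ≈ 21.0

Ratio = snow depth / SWE = 573 mm / 27.3 mm = 21.0, i.e. 21.0:1.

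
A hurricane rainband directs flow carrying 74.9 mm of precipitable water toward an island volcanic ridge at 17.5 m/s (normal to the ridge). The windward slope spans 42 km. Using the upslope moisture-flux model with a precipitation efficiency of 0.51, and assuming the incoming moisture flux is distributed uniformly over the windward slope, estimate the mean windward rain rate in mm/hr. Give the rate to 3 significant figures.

R ≈ 57.3 mm/hr

Incoming column moisture flux per unit ridge length: F = V × PW = 17.5 × 74.9 = 1310.75 mm·m/s.
Spread over the 42 km slope with efficiency ε = 0.51: R = ε·F/W = 0.51 × 1310.75 / 42000 m = 1.592e-02 mm/s.
R = 1.592e-02 × 3600 = 57.3 mm/hr.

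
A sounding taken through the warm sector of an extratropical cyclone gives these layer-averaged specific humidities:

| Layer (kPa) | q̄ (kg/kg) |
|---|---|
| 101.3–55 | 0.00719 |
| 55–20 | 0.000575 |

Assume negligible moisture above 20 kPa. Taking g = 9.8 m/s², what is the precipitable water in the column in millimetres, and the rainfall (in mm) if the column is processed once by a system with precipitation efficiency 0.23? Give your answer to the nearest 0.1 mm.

Precipitable water is the column-integrated vapour mass per unit area: PW = (1/g) Σ q̄ Δp, with q in kg/kg and Δp in Pa (1 kg/m² of water = 1 mm).
Layer 101.3–55 kPa: Δp = 463 hPa = 46300 Pa, q̄ = 0.00719 kg/kg → 0.00719 × 46300 / 9.8 = 33.97 mm
Layer 55–20 kPa: Δp = 350 hPa = 35000 Pa, q̄ = 0.000575 kg/kg → 0.000575 × 35000 / 9.8 = 2.05 mm
PW = 33.97 + 2.05 = 36.02 ≈ 36.0 mm.
Rainfall = ε × PW = 0.23 × 36.0 = 8.3 mm.

PW ≈ 36.0 mm; rainfall ≈ 8.3 mm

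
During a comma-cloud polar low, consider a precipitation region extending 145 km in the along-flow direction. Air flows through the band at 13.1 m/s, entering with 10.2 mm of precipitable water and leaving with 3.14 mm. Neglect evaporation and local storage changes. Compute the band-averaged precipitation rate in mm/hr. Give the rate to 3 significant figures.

Column moisture flux per unit crosswind length is F = V × PW.
Inflow: F_in = 13.1 × 10.2 = 133.62 mm·m/s
Outflow: F_out = 13.1 × 3.14 = 41.134 mm·m/s
Steady-state rate R = (F_in − F_out)/L = (133.62 − 41.134) / 145000 m = 6.378e-04 mm/s.
R = 6.378e-04 × 3600 = 2.30 mm/hr.

R ≈ 2.30 mm/hr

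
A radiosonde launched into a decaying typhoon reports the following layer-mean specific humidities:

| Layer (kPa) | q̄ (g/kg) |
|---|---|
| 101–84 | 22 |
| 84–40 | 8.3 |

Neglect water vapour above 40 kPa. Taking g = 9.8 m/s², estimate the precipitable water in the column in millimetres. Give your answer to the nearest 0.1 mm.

PW ≈ 75.4 mm

Precipitable water is the column-integrated vapour mass per unit area: PW = (1/g) Σ q̄ Δp, with q in kg/kg and Δp in Pa (1 kg/m² of water = 1 mm).
Layer 101–84 kPa: Δp = 170 hPa = 17000 Pa, q̄ = 0.022 kg/kg → 0.022 × 17000 / 9.8 = 38.16 mm
Layer 84–40 kPa: Δp = 440 hPa = 44000 Pa, q̄ = 0.0083 kg/kg → 0.0083 × 44000 / 9.8 = 37.27 mm
PW = 38.16 + 37.27 = 75.43 ≈ 75.4 mm.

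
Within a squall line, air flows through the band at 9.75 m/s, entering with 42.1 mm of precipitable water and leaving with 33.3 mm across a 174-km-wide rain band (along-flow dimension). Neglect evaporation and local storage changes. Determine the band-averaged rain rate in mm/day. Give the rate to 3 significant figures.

Column moisture flux per unit crosswind length is F = V × PW.
Inflow: F_in = 9.75 × 42.1 = 410.475 mm·m/s
Outflow: F_out = 9.75 × 33.3 = 324.675 mm·m/s
Steady-state rate R = (F_in − F_out)/L = (410.475 − 324.675) / 174000 m = 4.931e-04 mm/s.
R = 4.931e-04 × 3600 × 24 = 42.6 mm/day.

R ≈ 42.6 mm/day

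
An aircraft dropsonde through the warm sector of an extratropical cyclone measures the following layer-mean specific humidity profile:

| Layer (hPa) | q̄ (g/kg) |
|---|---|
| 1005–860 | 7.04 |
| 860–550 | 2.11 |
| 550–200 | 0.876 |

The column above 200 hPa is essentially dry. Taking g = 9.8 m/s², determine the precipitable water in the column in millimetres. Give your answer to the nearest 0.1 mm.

Precipitable water is the column-integrated vapour mass per unit area: PW = (1/g) Σ q̄ Δp, with q in kg/kg and Δp in Pa (1 kg/m² of water = 1 mm).
Layer 1005–860 hPa: Δp = 145 hPa = 14500 Pa, q̄ = 0.00704 kg/kg → 0.00704 × 14500 / 9.8 = 10.42 mm
Layer 860–550 hPa: Δp = 310 hPa = 31000 Pa, q̄ = 0.00211 kg/kg → 0.00211 × 31000 / 9.8 = 6.67 mm
Layer 550–200 hPa: Δp = 350 hPa = 35000 Pa, q̄ = 0.000876 kg/kg → 0.000876 × 35000 / 9.8 = 3.13 mm
PW = 10.42 + 6.67 + 3.13 = 20.22 ≈ 20.2 mm.

PW ≈ 20.2 mm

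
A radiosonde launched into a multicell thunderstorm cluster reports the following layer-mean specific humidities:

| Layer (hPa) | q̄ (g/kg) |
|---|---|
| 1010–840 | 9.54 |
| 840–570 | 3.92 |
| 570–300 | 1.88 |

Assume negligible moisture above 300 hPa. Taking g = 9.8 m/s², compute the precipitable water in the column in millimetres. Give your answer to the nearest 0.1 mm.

PW ≈ 32.5 mm

Precipitable water is the column-integrated vapour mass per unit area: PW = (1/g) Σ q̄ Δp, with q in kg/kg and Δp in Pa (1 kg/m² of water = 1 mm).
Layer 1010–840 hPa: Δp = 170 hPa = 17000 Pa, q̄ = 0.00954 kg/kg → 0.00954 × 17000 / 9.8 = 16.55 mm
Layer 840–570 hPa: Δp = 270 hPa = 27000 Pa, q̄ = 0.00392 kg/kg → 0.00392 × 27000 / 9.8 = 10.80 mm
Layer 570–300 hPa: Δp = 270 hPa = 27000 Pa, q̄ = 0.00188 kg/kg → 0.00188 × 27000 / 9.8 = 5.18 mm
PW = 16.55 + 10.80 + 5.18 = 32.53 ≈ 32.5 mm.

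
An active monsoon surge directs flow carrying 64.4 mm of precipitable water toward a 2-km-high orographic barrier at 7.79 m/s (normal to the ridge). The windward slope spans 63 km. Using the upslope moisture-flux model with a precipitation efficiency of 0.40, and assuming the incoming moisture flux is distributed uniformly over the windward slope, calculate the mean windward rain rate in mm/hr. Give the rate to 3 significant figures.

R ≈ 11.5 mm/hr

Incoming column moisture flux per unit ridge length: F = V × PW = 7.79 × 64.4 = 501.676 mm·m/s.
Spread over the 63 km slope with efficiency ε = 0.40: R = ε·F/W = 0.40 × 501.676 / 63000 m = 3.185e-03 mm/s.
R = 3.185e-03 × 3600 = 11.5 mm/hr.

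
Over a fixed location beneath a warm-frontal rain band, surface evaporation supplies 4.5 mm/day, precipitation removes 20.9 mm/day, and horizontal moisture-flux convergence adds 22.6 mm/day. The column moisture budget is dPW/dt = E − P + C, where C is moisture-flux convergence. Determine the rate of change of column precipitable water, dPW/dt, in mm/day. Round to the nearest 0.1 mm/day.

dPW/dt = E − P + C = 4.5 − 20.9 + (22.6) = 6.2 mm/day.

dPW/dt ≈ 6.2 mm/day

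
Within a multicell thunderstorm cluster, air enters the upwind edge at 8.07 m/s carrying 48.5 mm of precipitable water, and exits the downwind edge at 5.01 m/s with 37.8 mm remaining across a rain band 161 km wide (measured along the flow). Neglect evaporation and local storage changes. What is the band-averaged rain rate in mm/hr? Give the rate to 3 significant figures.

Column moisture flux per unit crosswind length is F = V × PW.
Inflow: F_in = 8.07 × 48.5 = 391.395 mm·m/s
Outflow: F_out = 5.01 × 37.8 = 189.378 mm·m/s
Steady-state rate R = (F_in − F_out)/L = (391.395 − 189.378) / 161000 m = 1.255e-03 mm/s.
R = 1.255e-03 × 3600 = 4.52 mm/hr.

R ≈ 4.52 mm/hr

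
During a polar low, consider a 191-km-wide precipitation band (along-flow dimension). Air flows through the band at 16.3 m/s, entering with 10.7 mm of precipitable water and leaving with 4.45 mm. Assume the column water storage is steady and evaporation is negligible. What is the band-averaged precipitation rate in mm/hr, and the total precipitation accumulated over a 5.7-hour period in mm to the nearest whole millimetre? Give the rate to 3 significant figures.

R ≈ 1.92 mm/hr; total ≈ 11 mm

Column moisture flux per unit crosswind length is F = V × PW.
Inflow: F_in = 16.3 × 10.7 = 174.41 mm·m/s
Outflow: F_out = 16.3 × 4.45 = 72.535 mm·m/s
Steady-state rate R = (F_in − F_out)/L = (174.41 − 72.535) / 191000 m = 5.334e-04 mm/s.
R = 5.334e-04 × 3600 = 1.92 mm/hr.
Over 5.7 h: total = 1.92 × 5.7 = 10.944 ≈ 11 mm.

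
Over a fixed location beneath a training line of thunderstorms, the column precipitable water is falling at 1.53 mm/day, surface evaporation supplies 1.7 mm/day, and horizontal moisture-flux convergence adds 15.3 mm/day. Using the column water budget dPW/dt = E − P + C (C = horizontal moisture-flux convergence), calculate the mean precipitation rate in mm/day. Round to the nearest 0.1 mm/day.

dPW/dt = -1.53 mm/day.
P = E + C − dPW/dt = 1.7 + (15.3) − (-1.53) = 18.5 mm/day.

P ≈ 18.5 mm/day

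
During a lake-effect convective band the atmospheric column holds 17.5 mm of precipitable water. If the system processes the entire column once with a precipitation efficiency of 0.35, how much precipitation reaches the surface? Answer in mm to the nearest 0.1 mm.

precipitation ≈ 6.1 mm

Precipitation = ε × PW = 0.35 × 17.5 = 6.1 mm.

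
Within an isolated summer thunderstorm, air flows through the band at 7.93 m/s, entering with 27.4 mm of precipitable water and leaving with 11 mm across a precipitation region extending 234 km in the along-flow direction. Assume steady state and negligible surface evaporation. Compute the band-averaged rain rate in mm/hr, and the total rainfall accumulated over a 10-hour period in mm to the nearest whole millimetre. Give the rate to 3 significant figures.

Column moisture flux per unit crosswind length is F = V × PW.
Inflow: F_in = 7.93 × 27.4 = 217.282 mm·m/s
Outflow: F_out = 7.93 × 11 = 87.23 mm·m/s
Steady-state rate R = (F_in − F_out)/L = (217.282 − 87.23) / 234000 m = 5.558e-04 mm/s.
R = 5.558e-04 × 3600 = 2.00 mm/hr.
Over 10 h: total = 2.00 × 10 = 20 mm.

R ≈ 2.00 mm/hr; total ≈ 20 mm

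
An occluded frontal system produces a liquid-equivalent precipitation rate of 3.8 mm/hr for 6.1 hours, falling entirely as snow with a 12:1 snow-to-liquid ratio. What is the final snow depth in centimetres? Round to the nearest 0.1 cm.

Liquid-equivalent depth = 3.8 × 6.1 = 23.18 mm.
Snow depth = 23.18 mm × 12 = 278.16 mm = 27.8 cm.

snow depth ≈ 27.8 cm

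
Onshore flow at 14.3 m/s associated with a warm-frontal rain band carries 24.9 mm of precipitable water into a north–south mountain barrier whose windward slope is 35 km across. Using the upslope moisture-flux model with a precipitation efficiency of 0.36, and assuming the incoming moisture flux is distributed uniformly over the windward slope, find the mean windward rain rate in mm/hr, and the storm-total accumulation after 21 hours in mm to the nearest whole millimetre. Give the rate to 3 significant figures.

R ≈ 13.2 mm/hr; total ≈ 277 mm

Incoming column moisture flux per unit ridge length: F = V × PW = 14.3 × 24.9 = 356.07 mm·m/s.
Spread over the 35 km slope with efficiency ε = 0.36: R = ε·F/W = 0.36 × 356.07 / 35000 m = 3.662e-03 mm/s.
R = 3.662e-03 × 3600 = 13.2 mm/hr.
Over 21 h: total = 13.2 × 21 = 277.2 ≈ 277 mm.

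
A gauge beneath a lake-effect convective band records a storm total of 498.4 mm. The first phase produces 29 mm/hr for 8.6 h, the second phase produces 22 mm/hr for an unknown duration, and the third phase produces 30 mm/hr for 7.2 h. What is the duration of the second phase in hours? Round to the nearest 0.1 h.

duration ≈ 1.5 h

Known phases: 29 × 8.6 + 30 × 7.2 = 249.4 + 216 = 465.4 mm.
Remaining depth = 498.4 − 465.4 = 33 mm.
Duration = 33 / 22 = 1.5 h.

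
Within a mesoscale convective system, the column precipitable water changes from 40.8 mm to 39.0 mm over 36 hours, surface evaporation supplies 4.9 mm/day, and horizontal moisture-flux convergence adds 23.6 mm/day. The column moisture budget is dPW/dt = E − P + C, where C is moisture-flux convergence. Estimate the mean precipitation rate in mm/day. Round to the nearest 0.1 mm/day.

dPW/dt = (39.0 − 40.8) mm / (36/24 day) = -1.200 mm/day.
P = E + C − dPW/dt = 4.9 + (23.6) − (-1.200) = 29.7 mm/day.

P ≈ 29.7 mm/day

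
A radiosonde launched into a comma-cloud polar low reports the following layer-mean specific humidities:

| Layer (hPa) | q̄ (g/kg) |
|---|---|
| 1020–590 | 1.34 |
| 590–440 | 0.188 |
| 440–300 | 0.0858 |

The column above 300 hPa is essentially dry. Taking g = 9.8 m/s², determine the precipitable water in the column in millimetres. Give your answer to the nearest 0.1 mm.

Precipitable water is the column-integrated vapour mass per unit area: PW = (1/g) Σ q̄ Δp, with q in kg/kg and Δp in Pa (1 kg/m² of water = 1 mm).
Layer 1020–590 hPa: Δp = 430 hPa = 43000 Pa, q̄ = 0.00134 kg/kg → 0.00134 × 43000 / 9.8 = 5.88 mm
Layer 590–440 hPa: Δp = 150 hPa = 15000 Pa, q̄ = 0.000188 kg/kg → 0.000188 × 15000 / 9.8 = 0.29 mm
Layer 440–300 hPa: Δp = 140 hPa = 14000 Pa, q̄ = 8.58e-05 kg/kg → 8.58e-05 × 14000 / 9.8 = 0.12 mm
PW = 5.88 + 0.29 + 0.12 = 6.29 ≈ 6.3 mm.

PW ≈ 6.3 mm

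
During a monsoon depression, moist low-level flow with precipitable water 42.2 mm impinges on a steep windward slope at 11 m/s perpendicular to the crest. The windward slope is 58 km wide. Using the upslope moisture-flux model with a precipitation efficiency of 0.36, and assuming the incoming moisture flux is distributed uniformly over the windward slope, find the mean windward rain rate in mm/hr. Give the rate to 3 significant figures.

R ≈ 10.4 mm/hr

Incoming column moisture flux per unit ridge length: F = V × PW = 11 × 42.2 = 464.2 mm·m/s.
Spread over the 58 km slope with efficiency ε = 0.36: R = ε·F/W = 0.36 × 464.2 / 58000 m = 2.881e-03 mm/s.
R = 2.881e-03 × 3600 = 10.4 mm/hr.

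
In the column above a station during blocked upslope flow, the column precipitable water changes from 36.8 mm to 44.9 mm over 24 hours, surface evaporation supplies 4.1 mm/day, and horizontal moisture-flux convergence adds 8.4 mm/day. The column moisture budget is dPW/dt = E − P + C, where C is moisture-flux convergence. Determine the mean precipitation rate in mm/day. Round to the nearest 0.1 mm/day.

dPW/dt = (44.9 − 36.8) mm / (24/24 day) = +8.100 mm/day.
P = E + C − dPW/dt = 4.1 + (8.4) − (+8.100) = 4.4 mm/day.

P ≈ 4.4 mm/day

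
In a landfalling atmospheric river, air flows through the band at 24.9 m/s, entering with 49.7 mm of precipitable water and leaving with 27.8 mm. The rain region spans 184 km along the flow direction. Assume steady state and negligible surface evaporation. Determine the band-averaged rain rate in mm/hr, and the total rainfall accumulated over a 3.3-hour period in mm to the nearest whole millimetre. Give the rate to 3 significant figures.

Column moisture flux per unit crosswind length is F = V × PW.
Inflow: F_in = 24.9 × 49.7 = 1237.53 mm·m/s
Outflow: F_out = 24.9 × 27.8 = 692.22 mm·m/s
Steady-state rate R = (F_in − F_out)/L = (1237.53 − 692.22) / 184000 m = 2.964e-03 mm/s.
R = 2.964e-03 × 3600 = 10.7 mm/hr.
Over 3.3 h: total = 10.7 × 3.3 = 35.31 ≈ 35 mm.

R ≈ 10.7 mm/hr; total ≈ 35 mm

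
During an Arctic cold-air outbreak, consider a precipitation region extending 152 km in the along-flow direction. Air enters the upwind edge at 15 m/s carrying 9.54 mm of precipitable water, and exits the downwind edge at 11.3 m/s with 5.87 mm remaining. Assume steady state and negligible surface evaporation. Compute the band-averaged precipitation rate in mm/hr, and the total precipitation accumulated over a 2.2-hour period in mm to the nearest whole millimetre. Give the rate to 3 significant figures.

Column moisture flux per unit crosswind length is F = V × PW.
Inflow: F_in = 15 × 9.54 = 143.1 mm·m/s
Outflow: F_out = 11.3 × 5.87 = 66.331 mm·m/s
Steady-state rate R = (F_in − F_out)/L = (143.1 − 66.331) / 152000 m = 5.051e-04 mm/s.
R = 5.051e-04 × 3600 = 1.82 mm/hr.
Over 2.2 h: total = 1.82 × 2.2 = 4.004 ≈ 4 mm.

R ≈ 1.82 mm/hr; total ≈ 4 mm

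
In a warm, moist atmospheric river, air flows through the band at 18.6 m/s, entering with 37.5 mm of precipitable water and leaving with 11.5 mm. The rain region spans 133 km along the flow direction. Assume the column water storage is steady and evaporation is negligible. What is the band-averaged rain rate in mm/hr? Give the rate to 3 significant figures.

Column moisture flux per unit crosswind length is F = V × PW.
Inflow: F_in = 18.6 × 37.5 = 697.5 mm·m/s
Outflow: F_out = 18.6 × 11.5 = 213.9 mm·m/s
Steady-state rate R = (F_in − F_out)/L = (697.5 − 213.9) / 133000 m = 3.636e-03 mm/s.
R = 3.636e-03 × 3600 = 13.1 mm/hr.

R ≈ 13.1 mm/hr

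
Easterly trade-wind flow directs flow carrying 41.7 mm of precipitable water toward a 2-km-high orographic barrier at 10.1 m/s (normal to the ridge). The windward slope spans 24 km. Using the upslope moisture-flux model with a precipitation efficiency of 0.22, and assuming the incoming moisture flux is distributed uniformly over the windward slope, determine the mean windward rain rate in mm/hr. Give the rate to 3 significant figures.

R ≈ 13.9 mm/hr

Incoming column moisture flux per unit ridge length: F = V × PW = 10.1 × 41.7 = 421.17 mm·m/s.
Spread over the 24 km slope with efficiency ε = 0.22: R = ε·F/W = 0.22 × 421.17 / 24000 m = 3.861e-03 mm/s.
R = 3.861e-03 × 3600 = 13.9 mm/hr.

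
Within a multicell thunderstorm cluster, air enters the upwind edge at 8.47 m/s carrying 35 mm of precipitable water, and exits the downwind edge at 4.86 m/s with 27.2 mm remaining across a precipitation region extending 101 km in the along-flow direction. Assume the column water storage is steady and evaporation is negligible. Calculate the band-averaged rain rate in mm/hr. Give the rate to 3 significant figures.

R ≈ 5.85 mm/hr

Column moisture flux per unit crosswind length is F = V × PW.
Inflow: F_in = 8.47 × 35 = 296.45 mm·m/s
Outflow: F_out = 4.86 × 27.2 = 132.192 mm·m/s
Steady-state rate R = (F_in − F_out)/L = (296.45 − 132.192) / 101000 m = 1.626e-03 mm/s.
R = 1.626e-03 × 3600 = 5.85 mm/hr.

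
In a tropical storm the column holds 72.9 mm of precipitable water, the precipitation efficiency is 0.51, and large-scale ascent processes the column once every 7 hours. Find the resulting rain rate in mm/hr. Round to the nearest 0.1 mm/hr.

Each overturning extracts ε × PW = 0.51 × 72.9 = 37.179 mm.
Rate = ε·PW / τ = 37.179 / 7 h = 5.3 mm/hr.

R ≈ 5.3 mm/hr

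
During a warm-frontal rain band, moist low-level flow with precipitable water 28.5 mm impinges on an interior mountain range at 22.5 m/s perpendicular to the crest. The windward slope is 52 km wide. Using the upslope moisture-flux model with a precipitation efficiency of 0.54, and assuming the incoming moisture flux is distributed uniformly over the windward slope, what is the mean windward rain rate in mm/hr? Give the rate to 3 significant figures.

R ≈ 24.0 mm/hr

Incoming column moisture flux per unit ridge length: F = V × PW = 22.5 × 28.5 = 641.25 mm·m/s.
Spread over the 52 km slope with efficiency ε = 0.54: R = ε·F/W = 0.54 × 641.25 / 52000 m = 6.659e-03 mm/s.
R = 6.659e-03 × 3600 = 24.0 mm/hr.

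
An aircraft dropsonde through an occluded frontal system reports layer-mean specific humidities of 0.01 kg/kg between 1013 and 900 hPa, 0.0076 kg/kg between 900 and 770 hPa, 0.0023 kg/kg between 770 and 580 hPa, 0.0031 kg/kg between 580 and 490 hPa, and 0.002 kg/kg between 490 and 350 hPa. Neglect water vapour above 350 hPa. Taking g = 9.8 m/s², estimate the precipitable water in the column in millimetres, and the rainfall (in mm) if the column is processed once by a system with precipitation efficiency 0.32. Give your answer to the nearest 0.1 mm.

Precipitable water is the column-integrated vapour mass per unit area: PW = (1/g) Σ q̄ Δp, with q in kg/kg and Δp in Pa (1 kg/m² of water = 1 mm).
Layer 1013–900 hPa: Δp = 113 hPa = 11300 Pa, q̄ = 0.01 kg/kg → 0.01 × 11300 / 9.8 = 11.53 mm
Layer 900–770 hPa: Δp = 130 hPa = 13000 Pa, q̄ = 0.0076 kg/kg → 0.0076 × 13000 / 9.8 = 10.08 mm
Layer 770–580 hPa: Δp = 190 hPa = 19000 Pa, q̄ = 0.0023 kg/kg → 0.0023 × 19000 / 9.8 = 4.46 mm
Layer 580–490 hPa: Δp = 90 hPa = 9000 Pa, q̄ = 0.0031 kg/kg → 0.0031 × 9000 / 9.8 = 2.85 mm
Layer 490–350 hPa: Δp = 140 hPa = 14000 Pa, q̄ = 0.002 kg/kg → 0.002 × 14000 / 9.8 = 2.86 mm
PW = 11.53 + 10.08 + 4.46 + 2.85 + 2.86 = 31.78 ≈ 31.8 mm.
Rainfall = ε × PW = 0.32 × 31.8 = 10.2 mm.

PW ≈ 31.8 mm; rainfall ≈ 10.2 mm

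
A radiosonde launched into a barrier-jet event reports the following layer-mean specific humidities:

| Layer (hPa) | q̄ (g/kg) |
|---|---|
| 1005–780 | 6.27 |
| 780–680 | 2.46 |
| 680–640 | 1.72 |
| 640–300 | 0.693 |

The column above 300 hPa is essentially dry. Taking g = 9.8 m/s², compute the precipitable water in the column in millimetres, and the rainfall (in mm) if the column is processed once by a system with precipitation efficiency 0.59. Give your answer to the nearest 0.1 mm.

Precipitable water is the column-integrated vapour mass per unit area: PW = (1/g) Σ q̄ Δp, with q in kg/kg and Δp in Pa (1 kg/m² of water = 1 mm).
Layer 1005–780 hPa: Δp = 225 hPa = 22500 Pa, q̄ = 0.00627 kg/kg → 0.00627 × 22500 / 9.8 = 14.40 mm
Layer 780–680 hPa: Δp = 100 hPa = 10000 Pa, q̄ = 0.00246 kg/kg → 0.00246 × 10000 / 9.8 = 2.51 mm
Layer 680–640 hPa: Δp = 40 hPa = 4000 Pa, q̄ = 0.00172 kg/kg → 0.00172 × 4000 / 9.8 = 0.70 mm
Layer 640–300 hPa: Δp = 340 hPa = 34000 Pa, q̄ = 0.000693 kg/kg → 0.000693 × 34000 / 9.8 = 2.40 mm
PW = 14.40 + 2.51 + 0.70 + 2.40 = 20.01 ≈ 20.0 mm.
Rainfall = ε × PW = 0.59 × 20.0 = 11.8 mm.

PW ≈ 20.0 mm; rainfall ≈ 11.8 mm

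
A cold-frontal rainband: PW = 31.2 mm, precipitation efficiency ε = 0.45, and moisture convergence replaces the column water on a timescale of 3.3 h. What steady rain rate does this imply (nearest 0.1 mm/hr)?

R ≈ 4.3 mm/hr

Each overturning extracts ε × PW = 0.45 × 31.2 = 14.04 mm.
Rate = ε·PW / τ = 14.04 / 3.3 h = 4.3 mm/hr.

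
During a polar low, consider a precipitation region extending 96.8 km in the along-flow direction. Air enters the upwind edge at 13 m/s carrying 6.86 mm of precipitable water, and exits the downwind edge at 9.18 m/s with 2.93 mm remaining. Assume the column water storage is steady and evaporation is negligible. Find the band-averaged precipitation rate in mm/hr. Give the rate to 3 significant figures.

Column moisture flux per unit crosswind length is F = V × PW.
Inflow: F_in = 13 × 6.86 = 89.18 mm·m/s
Outflow: F_out = 9.18 × 2.93 = 26.8974 mm·m/s
Steady-state rate R = (F_in − F_out)/L = (89.18 − 26.8974) / 96800 m = 6.434e-04 mm/s.
R = 6.434e-04 × 3600 = 2.32 mm/hr.

R ≈ 2.32 mm/hr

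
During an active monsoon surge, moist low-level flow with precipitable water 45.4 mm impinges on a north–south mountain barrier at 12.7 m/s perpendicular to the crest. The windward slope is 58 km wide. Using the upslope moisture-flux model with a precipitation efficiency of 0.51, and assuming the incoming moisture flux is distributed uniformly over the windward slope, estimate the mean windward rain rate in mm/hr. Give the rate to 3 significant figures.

R ≈ 18.3 mm/hr

Incoming column moisture flux per unit ridge length: F = V × PW = 12.7 × 45.4 = 576.58 mm·m/s.
Spread over the 58 km slope with efficiency ε = 0.51: R = ε·F/W = 0.51 × 576.58 / 58000 m = 5.070e-03 mm/s.
R = 5.070e-03 × 3600 = 18.3 mm/hr.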